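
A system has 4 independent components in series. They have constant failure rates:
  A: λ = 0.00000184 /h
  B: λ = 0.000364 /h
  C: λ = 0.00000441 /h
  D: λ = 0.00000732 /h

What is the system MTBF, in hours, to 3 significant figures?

2650

Series of exponential components: λ_sys = Σ λ_i
λ_sys = 0.00000184 + 0.000364 + 0.00000441 + 0.00000732 = 3.7757e-04 /h
MTBF = 1 / λ_sys = 2650 h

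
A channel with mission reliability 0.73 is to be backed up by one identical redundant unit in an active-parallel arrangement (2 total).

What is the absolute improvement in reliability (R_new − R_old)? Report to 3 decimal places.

0.197

R_before = 0.73
R_after = 1 − (1 − 0.73)^2 = 0.927
ΔR = 0.927 − 0.73 = 0.197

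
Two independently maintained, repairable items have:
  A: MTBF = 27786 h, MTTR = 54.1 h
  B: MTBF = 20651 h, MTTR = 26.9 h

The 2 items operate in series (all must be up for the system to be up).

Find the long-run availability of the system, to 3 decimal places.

A(A) = MTBF/(MTBF+MTTR) = 27786/(27786+54.1) = 0.998057
A(B) = MTBF/(MTBF+MTTR) = 20651/(20651+26.9) = 0.998699
Series availability: 0.998057 × 0.998699 = 0.997

0.997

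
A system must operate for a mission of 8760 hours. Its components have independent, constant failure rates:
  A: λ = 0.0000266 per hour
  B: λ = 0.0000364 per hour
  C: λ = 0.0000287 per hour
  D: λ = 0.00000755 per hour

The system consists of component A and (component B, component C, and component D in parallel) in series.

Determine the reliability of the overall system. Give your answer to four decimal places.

0.7891

R(A) = exp(−0.0000266 × 8760) = 0.792141
R(B) = exp(−0.0000364 × 8760) = 0.726974
R(C) = exp(−0.0000287 × 8760) = 0.777702
R(D) = exp(−0.00000755 × 8760) = 0.936002
Parallel (B, C, and D): 1 − (1 − 0.726974)(1 − 0.777702)(1 − 0.936002) = 0.996116
Series (A and [0.996116]): 0.792141 × 0.996116 = 0.7891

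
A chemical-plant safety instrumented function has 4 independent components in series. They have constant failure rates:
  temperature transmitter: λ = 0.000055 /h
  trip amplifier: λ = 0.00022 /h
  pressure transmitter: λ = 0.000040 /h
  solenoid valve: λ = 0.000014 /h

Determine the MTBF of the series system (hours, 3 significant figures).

3040

Series of exponential components: λ_sys = Σ λ_i
λ_sys = 0.000055 + 0.00022 + 0.000040 + 0.000014 = 3.2900e-04 /h
MTBF = 1 / λ_sys = 3040 h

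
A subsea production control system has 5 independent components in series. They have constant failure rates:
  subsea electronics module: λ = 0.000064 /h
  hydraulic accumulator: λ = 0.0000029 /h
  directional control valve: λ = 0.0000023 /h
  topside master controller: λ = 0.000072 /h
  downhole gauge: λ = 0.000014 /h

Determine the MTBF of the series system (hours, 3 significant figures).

6440

Series of exponential components: λ_sys = Σ λ_i
λ_sys = 0.000064 + 0.0000029 + 0.0000023 + 0.000072 + 0.000014 = 1.5520e-04 /h
MTBF = 1 / λ_sys = 6440 h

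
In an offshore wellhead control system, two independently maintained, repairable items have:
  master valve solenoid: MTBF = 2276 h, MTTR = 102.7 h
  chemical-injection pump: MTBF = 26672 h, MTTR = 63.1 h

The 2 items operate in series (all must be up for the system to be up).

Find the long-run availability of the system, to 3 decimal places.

0.955

A(master valve solenoid) = MTBF/(MTBF+MTTR) = 2276/(2276+102.7) = 0.956825
A(chemical-injection pump) = MTBF/(MTBF+MTTR) = 26672/(26672+63.1) = 0.997640
Series availability: 0.956825 × 0.997640 = 0.955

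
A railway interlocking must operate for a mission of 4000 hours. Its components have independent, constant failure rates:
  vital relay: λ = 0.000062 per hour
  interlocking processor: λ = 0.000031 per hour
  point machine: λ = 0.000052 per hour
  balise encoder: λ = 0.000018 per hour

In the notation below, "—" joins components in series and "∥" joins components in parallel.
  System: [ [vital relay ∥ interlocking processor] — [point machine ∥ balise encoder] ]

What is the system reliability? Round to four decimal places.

0.9617

R(vital relay) = exp(−0.000062 × 4000) = 0.780360
R(interlocking processor) = exp(−0.000031 × 4000) = 0.883380
R(point machine) = exp(−0.000052 × 4000) = 0.812207
R(balise encoder) = exp(−0.000018 × 4000) = 0.930531
Parallel (vital relay and interlocking processor): 1 − (1 − 0.780360)(1 − 0.883380) = 0.974386
Parallel (point machine and balise encoder): 1 − (1 − 0.812207)(1 − 0.930531) = 0.986954
Series ([0.974386] and [0.986954]): 0.974386 × 0.986954 = 0.9617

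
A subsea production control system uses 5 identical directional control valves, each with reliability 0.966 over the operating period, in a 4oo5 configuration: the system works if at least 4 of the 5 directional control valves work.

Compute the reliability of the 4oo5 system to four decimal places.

R = Σ_{i=4}^{5} C(5,i) p^i (1−p)^{5−i} with p = 0.966
C(5,4)·0.966^4·0.034^1 = 0.148033
C(5,5)·0.966^5·0.034^0 = 0.841174
Sum = 0.9892

0.9892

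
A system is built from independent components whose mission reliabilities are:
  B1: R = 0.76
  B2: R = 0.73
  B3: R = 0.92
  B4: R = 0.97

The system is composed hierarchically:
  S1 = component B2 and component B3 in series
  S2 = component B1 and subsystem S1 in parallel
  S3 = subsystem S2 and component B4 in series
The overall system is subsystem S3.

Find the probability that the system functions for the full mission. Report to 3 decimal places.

Series (B2 and B3): 0.73000 × 0.92000 = 0.67160
Parallel (B1 and [0.67160]): 1 − (1 − 0.76000)(1 − 0.67160) = 0.92118
Series ([0.92118] and B4): 0.92118 × 0.97000 = 0.894

0.894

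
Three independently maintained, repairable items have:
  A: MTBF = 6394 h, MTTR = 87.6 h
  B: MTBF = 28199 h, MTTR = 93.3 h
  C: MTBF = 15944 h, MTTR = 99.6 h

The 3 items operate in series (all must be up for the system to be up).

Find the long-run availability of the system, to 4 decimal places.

0.9771

A(A) = MTBF/(MTBF+MTTR) = 6394/(6394+87.6) = 0.986485
A(B) = MTBF/(MTBF+MTTR) = 28199/(28199+93.3) = 0.996702
A(C) = MTBF/(MTBF+MTTR) = 15944/(15944+99.6) = 0.993792
Series availability: 0.986485 × 0.996702 × 0.993792 = 0.9771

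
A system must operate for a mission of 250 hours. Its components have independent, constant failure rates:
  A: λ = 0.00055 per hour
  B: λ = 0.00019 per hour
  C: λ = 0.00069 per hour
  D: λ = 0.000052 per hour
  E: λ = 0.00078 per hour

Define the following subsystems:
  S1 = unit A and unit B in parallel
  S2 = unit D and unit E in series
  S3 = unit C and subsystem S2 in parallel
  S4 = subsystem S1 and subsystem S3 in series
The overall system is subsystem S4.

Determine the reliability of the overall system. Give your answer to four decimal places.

R(A) = exp(−0.00055 × 250) = 0.871534
R(B) = exp(−0.00019 × 250) = 0.953610
R(C) = exp(−0.00069 × 250) = 0.841558
R(D) = exp(−0.000052 × 250) = 0.987084
R(E) = exp(−0.00078 × 250) = 0.822835
Parallel (A and B): 1 − (1 − 0.871534)(1 − 0.953610) = 0.994040
Series (D and E): 0.987084 × 0.822835 = 0.812207
Parallel (C and [0.812207]): 1 − (1 − 0.841558)(1 − 0.812207) = 0.970246
Series ([0.994040] and [0.970246]): 0.994040 × 0.970246 = 0.9645

0.9645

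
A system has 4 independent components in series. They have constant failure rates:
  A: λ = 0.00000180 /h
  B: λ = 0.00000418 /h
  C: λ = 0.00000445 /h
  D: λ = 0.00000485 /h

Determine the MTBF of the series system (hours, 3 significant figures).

Series of exponential components: λ_sys = Σ λ_i
λ_sys = 0.00000180 + 0.00000418 + 0.00000445 + 0.00000485 = 1.5280e-05 /h
MTBF = 1 / λ_sys = 65400 h

65400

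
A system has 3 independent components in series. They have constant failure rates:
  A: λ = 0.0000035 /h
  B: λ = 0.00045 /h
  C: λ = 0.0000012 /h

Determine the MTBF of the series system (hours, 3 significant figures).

Series of exponential components: λ_sys = Σ λ_i
λ_sys = 0.0000035 + 0.00045 + 0.0000012 = 4.5470e-04 /h
MTBF = 1 / λ_sys = 2200 h

2200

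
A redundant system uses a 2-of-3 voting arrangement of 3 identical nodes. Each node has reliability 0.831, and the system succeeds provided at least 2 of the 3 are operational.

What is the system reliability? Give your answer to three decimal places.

R = Σ_{i=2}^{3} C(3,i) p^i (1−p)^{3−i} with p = 0.831
C(3,2)·0.831^2·0.169^1 = 0.35011
C(3,3)·0.831^3·0.169^0 = 0.57386
Sum = 0.924

0.924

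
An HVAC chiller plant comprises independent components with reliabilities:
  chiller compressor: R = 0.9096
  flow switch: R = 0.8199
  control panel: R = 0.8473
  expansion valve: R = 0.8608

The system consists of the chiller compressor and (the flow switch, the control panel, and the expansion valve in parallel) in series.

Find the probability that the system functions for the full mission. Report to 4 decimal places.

Parallel (flow switch, control panel, and expansion valve): 1 − (1 − 0.819900)(1 − 0.847300)(1 − 0.860800) = 0.996172
Series (chiller compressor and [0.996172]): 0.909600 × 0.996172 = 0.9061

0.9061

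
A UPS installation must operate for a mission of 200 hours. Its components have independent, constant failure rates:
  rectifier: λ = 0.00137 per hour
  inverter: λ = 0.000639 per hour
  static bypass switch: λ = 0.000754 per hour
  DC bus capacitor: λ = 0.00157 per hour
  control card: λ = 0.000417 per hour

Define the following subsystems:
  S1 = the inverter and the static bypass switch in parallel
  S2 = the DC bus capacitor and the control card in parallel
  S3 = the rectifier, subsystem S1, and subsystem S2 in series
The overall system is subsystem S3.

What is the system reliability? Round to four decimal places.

R(rectifier) = exp(−0.00137 × 200) = 0.760332
R(inverter) = exp(−0.000639 × 200) = 0.880029
R(static bypass switch) = exp(−0.000754 × 200) = 0.860020
R(DC bus capacitor) = exp(−0.00157 × 200) = 0.730519
R(control card) = exp(−0.000417 × 200) = 0.919983
Parallel (inverter and static bypass switch): 1 − (1 − 0.880029)(1 − 0.860020) = 0.983206
Parallel (DC bus capacitor and control card): 1 − (1 − 0.730519)(1 − 0.919983) = 0.978437
Series (rectifier, [0.983206], and [0.978437]): 0.760332 × 0.983206 × 0.978437 = 0.7314

0.7314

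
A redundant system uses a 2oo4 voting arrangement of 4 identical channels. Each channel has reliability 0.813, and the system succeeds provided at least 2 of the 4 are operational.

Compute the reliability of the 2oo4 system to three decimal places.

0.978

R = Σ_{i=2}^{4} C(4,i) p^i (1−p)^{4−i} with p = 0.813
C(4,2)·0.813^2·0.187^2 = 0.13868
C(4,3)·0.813^3·0.187^1 = 0.40195
C(4,4)·0.813^4·0.187^0 = 0.43688
Sum = 0.978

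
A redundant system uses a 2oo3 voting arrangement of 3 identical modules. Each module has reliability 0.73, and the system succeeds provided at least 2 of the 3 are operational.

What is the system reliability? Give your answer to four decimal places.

0.8207

R = Σ_{i=2}^{3} C(3,i) p^i (1−p)^{3−i} with p = 0.73
C(3,2)·0.73^2·0.27^1 = 0.431649
C(3,3)·0.73^3·0.27^0 = 0.389017
Sum = 0.8207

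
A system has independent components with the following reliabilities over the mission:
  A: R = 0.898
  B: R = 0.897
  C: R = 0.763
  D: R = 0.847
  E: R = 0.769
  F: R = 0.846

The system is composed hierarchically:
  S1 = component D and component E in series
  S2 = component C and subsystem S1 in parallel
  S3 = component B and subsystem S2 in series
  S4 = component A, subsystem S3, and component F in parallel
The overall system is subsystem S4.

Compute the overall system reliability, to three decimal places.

Series (D and E): 0.84700 × 0.76900 = 0.65134
Parallel (C and [0.65134]): 1 − (1 − 0.76300)(1 − 0.65134) = 0.91737
Series (B and [0.91737]): 0.89700 × 0.91737 = 0.82288
Parallel (A, [0.82288], and F): 1 − (1 − 0.89800)(1 − 0.82288)(1 − 0.84600) = 0.997

0.997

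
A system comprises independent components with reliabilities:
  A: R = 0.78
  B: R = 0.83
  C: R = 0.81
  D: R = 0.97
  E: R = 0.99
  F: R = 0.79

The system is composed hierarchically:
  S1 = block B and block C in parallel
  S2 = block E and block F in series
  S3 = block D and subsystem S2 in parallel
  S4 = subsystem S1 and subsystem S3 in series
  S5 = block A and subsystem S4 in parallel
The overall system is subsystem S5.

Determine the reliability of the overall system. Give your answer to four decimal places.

0.9915

Parallel (B and C): 1 − (1 − 0.830000)(1 − 0.810000) = 0.967700
Series (E and F): 0.990000 × 0.790000 = 0.782100
Parallel (D and [0.782100]): 1 − (1 − 0.970000)(1 − 0.782100) = 0.993463
Series ([0.967700] and [0.993463]): 0.967700 × 0.993463 = 0.961374
Parallel (A and [0.961374]): 1 − (1 − 0.780000)(1 − 0.961374) = 0.9915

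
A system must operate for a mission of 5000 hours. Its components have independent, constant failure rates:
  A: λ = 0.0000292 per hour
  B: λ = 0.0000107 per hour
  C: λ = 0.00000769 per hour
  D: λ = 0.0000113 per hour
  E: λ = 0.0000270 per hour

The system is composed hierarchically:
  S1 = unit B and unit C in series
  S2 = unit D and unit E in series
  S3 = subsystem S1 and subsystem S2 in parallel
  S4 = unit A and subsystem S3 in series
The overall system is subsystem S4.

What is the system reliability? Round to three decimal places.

0.851

R(A) = exp(−0.0000292 × 5000) = 0.86416
R(B) = exp(−0.0000107 × 5000) = 0.94791
R(C) = exp(−0.00000769 × 5000) = 0.96228
R(D) = exp(−0.0000113 × 5000) = 0.94507
R(E) = exp(−0.0000270 × 5000) = 0.87372
Series (B and C): 0.94791 × 0.96228 = 0.91215
Series (D and E): 0.94507 × 0.87372 = 0.82573
Parallel ([0.91215] and [0.82573]): 1 − (1 − 0.91215)(1 − 0.82573) = 0.98469
Series (A and [0.98469]): 0.86416 × 0.98469 = 0.851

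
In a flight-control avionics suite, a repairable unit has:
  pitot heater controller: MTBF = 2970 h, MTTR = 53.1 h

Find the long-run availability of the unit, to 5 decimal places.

A(pitot heater controller) = MTBF/(MTBF+MTTR) = 2970/(2970+53.1) = 0.98244

0.98244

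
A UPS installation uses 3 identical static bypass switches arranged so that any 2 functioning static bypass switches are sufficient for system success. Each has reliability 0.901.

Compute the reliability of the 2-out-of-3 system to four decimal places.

R = Σ_{i=2}^{3} C(3,i) p^i (1−p)^{3−i} with p = 0.901
C(3,2)·0.901^2·0.099^1 = 0.241105
C(3,3)·0.901^3·0.099^0 = 0.731433
Sum = 0.9725

0.9725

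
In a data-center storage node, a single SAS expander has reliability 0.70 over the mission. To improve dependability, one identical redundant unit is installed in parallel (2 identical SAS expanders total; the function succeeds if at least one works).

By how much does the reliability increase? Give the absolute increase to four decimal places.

0.2100

R_before = 0.70
R_after = 1 − (1 − 0.70)^2 = 0.9100
ΔR = 0.9100 − 0.70 = 0.2100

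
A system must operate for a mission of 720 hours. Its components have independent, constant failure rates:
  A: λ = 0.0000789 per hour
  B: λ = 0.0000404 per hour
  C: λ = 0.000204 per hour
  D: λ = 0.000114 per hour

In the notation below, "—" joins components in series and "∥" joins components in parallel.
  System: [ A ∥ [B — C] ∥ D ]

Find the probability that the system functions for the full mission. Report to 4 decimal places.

0.9993

R(A) = exp(−0.0000789 × 720) = 0.944775
R(B) = exp(−0.0000404 × 720) = 0.971331
R(C) = exp(−0.000204 × 720) = 0.863398
R(D) = exp(−0.000114 × 720) = 0.921198
Series (B and C): 0.971331 × 0.863398 = 0.838645
Parallel (A, [0.838645], and D): 1 − (1 − 0.944775)(1 − 0.838645)(1 − 0.921198) = 0.9993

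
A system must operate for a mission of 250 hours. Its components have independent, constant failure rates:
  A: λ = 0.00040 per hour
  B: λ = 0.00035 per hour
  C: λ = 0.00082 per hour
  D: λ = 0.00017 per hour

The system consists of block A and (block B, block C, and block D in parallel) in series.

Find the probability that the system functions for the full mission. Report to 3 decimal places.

0.904

R(A) = exp(−0.00040 × 250) = 0.90484
R(B) = exp(−0.00035 × 250) = 0.91622
R(C) = exp(−0.00082 × 250) = 0.81465
R(D) = exp(−0.00017 × 250) = 0.95839
Parallel (B, C, and D): 1 − (1 − 0.91622)(1 − 0.81465)(1 − 0.95839) = 0.99935
Series (A and [0.99935]): 0.90484 × 0.99935 = 0.904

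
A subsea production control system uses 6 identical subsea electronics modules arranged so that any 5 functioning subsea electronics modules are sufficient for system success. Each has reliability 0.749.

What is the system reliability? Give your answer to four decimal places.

R = Σ_{i=5}^{6} C(6,i) p^i (1−p)^{6−i} with p = 0.749
C(6,5)·0.749^5·0.251^1 = 0.355005
C(6,6)·0.749^6·0.251^0 = 0.176559
Sum = 0.5316

0.5316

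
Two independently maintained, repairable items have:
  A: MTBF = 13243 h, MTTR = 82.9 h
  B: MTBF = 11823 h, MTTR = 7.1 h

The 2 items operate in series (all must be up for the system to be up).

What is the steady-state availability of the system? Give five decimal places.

A(A) = MTBF/(MTBF+MTTR) = 13243/(13243+82.9) = 0.993779
A(B) = MTBF/(MTBF+MTTR) = 11823/(11823+7.1) = 0.999400
Series availability: 0.993779 × 0.999400 = 0.99318

0.99318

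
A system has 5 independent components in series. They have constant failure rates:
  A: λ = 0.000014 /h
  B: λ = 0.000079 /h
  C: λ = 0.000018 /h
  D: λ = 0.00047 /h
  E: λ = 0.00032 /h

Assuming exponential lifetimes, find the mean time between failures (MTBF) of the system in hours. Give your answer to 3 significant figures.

Series of exponential components: λ_sys = Σ λ_i
λ_sys = 0.000014 + 0.000079 + 0.000018 + 0.00047 + 0.00032 = 9.0100e-04 /h
MTBF = 1 / λ_sys = 1110 h

1110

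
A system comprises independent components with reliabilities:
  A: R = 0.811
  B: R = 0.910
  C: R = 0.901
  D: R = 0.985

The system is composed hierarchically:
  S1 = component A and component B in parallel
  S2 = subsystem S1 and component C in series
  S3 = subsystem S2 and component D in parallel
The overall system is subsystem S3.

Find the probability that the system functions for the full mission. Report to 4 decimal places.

0.9983

Parallel (A and B): 1 − (1 − 0.811000)(1 − 0.910000) = 0.982990
Series ([0.982990] and C): 0.982990 × 0.901000 = 0.885674
Parallel ([0.885674] and D): 1 − (1 − 0.885674)(1 − 0.985000) = 0.9983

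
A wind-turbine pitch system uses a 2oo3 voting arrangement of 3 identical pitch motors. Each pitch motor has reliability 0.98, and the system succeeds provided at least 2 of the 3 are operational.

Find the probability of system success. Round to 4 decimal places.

R = Σ_{i=2}^{3} C(3,i) p^i (1−p)^{3−i} with p = 0.98
C(3,2)·0.98^2·0.02^1 = 0.057624
C(3,3)·0.98^3·0.02^0 = 0.941192
Sum = 0.9988

0.9988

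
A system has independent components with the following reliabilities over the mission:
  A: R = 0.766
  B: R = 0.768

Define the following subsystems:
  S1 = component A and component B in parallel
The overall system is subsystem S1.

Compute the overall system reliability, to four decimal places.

0.9457

Parallel (A and B): 1 − (1 − 0.766000)(1 − 0.768000) = 0.9457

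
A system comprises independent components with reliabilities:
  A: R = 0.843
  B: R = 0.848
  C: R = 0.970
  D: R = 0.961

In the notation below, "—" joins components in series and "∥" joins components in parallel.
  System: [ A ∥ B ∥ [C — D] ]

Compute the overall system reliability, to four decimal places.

0.9984

Series (C and D): 0.970000 × 0.961000 = 0.932170
Parallel (A, B, and [0.932170]): 1 − (1 − 0.843000)(1 − 0.848000)(1 − 0.932170) = 0.9984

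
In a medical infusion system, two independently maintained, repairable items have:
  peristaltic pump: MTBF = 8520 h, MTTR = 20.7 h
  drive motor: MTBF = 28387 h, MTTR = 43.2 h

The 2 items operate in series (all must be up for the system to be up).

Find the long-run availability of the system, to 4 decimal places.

0.9961

A(peristaltic pump) = MTBF/(MTBF+MTTR) = 8520/(8520+20.7) = 0.997576
A(drive motor) = MTBF/(MTBF+MTTR) = 28387/(28387+43.2) = 0.998480
Series availability: 0.997576 × 0.998480 = 0.9961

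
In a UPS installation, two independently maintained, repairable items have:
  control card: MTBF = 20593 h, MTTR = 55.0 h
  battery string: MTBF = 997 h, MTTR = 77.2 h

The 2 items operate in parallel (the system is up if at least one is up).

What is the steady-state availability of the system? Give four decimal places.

0.9998

A(control card) = MTBF/(MTBF+MTTR) = 20593/(20593+55.0) = 0.997336
A(battery string) = MTBF/(MTBF+MTTR) = 997/(997+77.2) = 0.928133
Parallel availability: 1 − (1 − 0.997336)(1 − 0.928133) = 0.9998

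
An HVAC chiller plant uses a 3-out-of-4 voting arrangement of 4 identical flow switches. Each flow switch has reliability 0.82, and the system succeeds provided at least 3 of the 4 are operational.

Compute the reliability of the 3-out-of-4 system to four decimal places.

0.8491

R = Σ_{i=3}^{4} C(4,i) p^i (1−p)^{4−i} with p = 0.82
C(4,3)·0.82^3·0.18^1 = 0.396985
C(4,4)·0.82^4·0.18^0 = 0.452122
Sum = 0.8491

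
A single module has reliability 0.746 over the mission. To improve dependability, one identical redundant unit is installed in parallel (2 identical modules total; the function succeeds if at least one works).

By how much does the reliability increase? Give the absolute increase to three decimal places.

R_before = 0.746
R_after = 1 − (1 − 0.746)^2 = 0.935
ΔR = 0.935 − 0.746 = 0.189

0.189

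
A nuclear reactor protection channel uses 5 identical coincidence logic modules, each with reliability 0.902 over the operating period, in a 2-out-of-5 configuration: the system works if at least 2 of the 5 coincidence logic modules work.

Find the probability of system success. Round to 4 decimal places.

0.9996

R = Σ_{i=2}^{5} C(5,i) p^i (1−p)^{5−i} with p = 0.902
C(5,2)·0.902^2·0.098^3 = 0.007658
C(5,3)·0.902^3·0.098^2 = 0.070481
C(5,4)·0.902^4·0.098^1 = 0.324356
C(5,5)·0.902^5·0.098^0 = 0.597080
Sum = 0.9996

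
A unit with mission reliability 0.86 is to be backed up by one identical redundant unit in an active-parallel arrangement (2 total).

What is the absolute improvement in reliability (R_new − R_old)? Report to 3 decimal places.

0.120

R_before = 0.86
R_after = 1 − (1 − 0.86)^2 = 0.980
ΔR = 0.980 − 0.86 = 0.120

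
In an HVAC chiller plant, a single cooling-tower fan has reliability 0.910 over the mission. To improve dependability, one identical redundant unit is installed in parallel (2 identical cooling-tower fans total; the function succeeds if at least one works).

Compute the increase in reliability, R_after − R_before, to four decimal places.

R_before = 0.910
R_after = 1 − (1 − 0.910)^2 = 0.9919
ΔR = 0.9919 − 0.910 = 0.0819

0.0819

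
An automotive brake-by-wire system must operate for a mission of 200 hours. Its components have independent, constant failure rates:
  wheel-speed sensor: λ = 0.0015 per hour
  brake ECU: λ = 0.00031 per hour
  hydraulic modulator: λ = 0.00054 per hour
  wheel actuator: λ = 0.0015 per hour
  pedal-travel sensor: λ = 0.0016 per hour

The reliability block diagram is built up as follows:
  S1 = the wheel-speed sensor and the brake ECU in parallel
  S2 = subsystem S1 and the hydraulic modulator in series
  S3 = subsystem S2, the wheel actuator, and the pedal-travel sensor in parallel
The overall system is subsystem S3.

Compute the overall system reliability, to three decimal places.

0.992

R(wheel-speed sensor) = exp(−0.0015 × 200) = 0.74082
R(brake ECU) = exp(−0.00031 × 200) = 0.93988
R(hydraulic modulator) = exp(−0.00054 × 200) = 0.89763
R(wheel actuator) = exp(−0.0015 × 200) = 0.74082
R(pedal-travel sensor) = exp(−0.0016 × 200) = 0.72615
Parallel (wheel-speed sensor and brake ECU): 1 − (1 − 0.74082)(1 − 0.93988) = 0.98442
Series ([0.98442] and hydraulic modulator): 0.98442 × 0.89763 = 0.88364
Parallel ([0.88364], wheel actuator, and pedal-travel sensor): 1 − (1 − 0.88364)(1 − 0.74082)(1 − 0.72615) = 0.992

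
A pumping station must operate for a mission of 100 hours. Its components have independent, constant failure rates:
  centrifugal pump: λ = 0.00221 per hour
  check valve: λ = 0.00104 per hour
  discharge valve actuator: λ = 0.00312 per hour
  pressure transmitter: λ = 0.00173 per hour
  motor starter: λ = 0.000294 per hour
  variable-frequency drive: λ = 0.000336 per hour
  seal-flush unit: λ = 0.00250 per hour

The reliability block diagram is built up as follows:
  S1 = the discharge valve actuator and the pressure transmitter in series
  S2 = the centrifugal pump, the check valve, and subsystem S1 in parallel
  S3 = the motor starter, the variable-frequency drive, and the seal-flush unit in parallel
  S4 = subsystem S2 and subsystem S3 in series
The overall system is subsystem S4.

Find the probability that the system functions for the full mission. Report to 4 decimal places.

0.9923

R(centrifugal pump) = exp(−0.00221 × 100) = 0.801717
R(check valve) = exp(−0.00104 × 100) = 0.901225
R(discharge valve actuator) = exp(−0.00312 × 100) = 0.731982
R(pressure transmitter) = exp(−0.00173 × 100) = 0.841138
R(motor starter) = exp(−0.000294 × 100) = 0.971028
R(variable-frequency drive) = exp(−0.000336 × 100) = 0.966958
R(seal-flush unit) = exp(−0.00250 × 100) = 0.778801
Series (discharge valve actuator and pressure transmitter): 0.731982 × 0.841138 = 0.615698
Parallel (centrifugal pump, check valve, and [0.615698]): 1 − (1 − 0.801717)(1 − 0.901225)(1 − 0.615698) = 0.992473
Parallel (motor starter, variable-frequency drive, and seal-flush unit): 1 − (1 − 0.971028)(1 − 0.966958)(1 − 0.778801) = 0.999788
Series ([0.992473] and [0.999788]): 0.992473 × 0.999788 = 0.9923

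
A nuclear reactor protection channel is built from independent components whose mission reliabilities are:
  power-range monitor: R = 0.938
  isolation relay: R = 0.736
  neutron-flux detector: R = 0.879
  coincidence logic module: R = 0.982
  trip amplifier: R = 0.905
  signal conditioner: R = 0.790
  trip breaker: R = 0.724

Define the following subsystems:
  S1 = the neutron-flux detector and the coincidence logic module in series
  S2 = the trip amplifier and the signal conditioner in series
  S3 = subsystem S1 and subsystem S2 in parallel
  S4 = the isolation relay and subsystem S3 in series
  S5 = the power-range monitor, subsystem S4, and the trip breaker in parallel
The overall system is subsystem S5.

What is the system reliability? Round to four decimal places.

Series (neutron-flux detector and coincidence logic module): 0.879000 × 0.982000 = 0.863178
Series (trip amplifier and signal conditioner): 0.905000 × 0.790000 = 0.714950
Parallel ([0.863178] and [0.714950]): 1 − (1 − 0.863178)(1 − 0.714950) = 0.960999
Series (isolation relay and [0.960999]): 0.736000 × 0.960999 = 0.707295
Parallel (power-range monitor, [0.707295], and trip breaker): 1 − (1 − 0.938000)(1 − 0.707295)(1 − 0.724000) = 0.9950

0.9950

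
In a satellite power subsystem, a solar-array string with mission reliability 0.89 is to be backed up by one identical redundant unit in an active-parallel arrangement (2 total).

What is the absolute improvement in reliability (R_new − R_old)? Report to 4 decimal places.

R_before = 0.89
R_after = 1 − (1 − 0.89)^2 = 0.9879
ΔR = 0.9879 − 0.89 = 0.0979

0.0979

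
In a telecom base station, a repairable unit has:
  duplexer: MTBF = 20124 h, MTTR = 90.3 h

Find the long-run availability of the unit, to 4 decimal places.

A(duplexer) = MTBF/(MTBF+MTTR) = 20124/(20124+90.3) = 0.9955

0.9955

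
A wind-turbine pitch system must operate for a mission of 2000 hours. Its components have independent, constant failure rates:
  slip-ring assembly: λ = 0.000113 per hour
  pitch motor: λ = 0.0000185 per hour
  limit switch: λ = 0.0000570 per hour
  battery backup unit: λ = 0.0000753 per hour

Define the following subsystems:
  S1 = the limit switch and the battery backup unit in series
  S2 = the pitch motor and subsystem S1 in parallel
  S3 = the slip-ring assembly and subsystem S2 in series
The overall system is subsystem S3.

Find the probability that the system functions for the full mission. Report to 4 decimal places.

0.7910

R(slip-ring assembly) = exp(−0.000113 × 2000) = 0.797718
R(pitch motor) = exp(−0.0000185 × 2000) = 0.963676
R(limit switch) = exp(−0.0000570 × 2000) = 0.892258
R(battery backup unit) = exp(−0.0000753 × 2000) = 0.860192
Series (limit switch and battery backup unit): 0.892258 × 0.860192 = 0.767513
Parallel (pitch motor and [0.767513]): 1 − (1 − 0.963676)(1 − 0.767513) = 0.991555
Series (slip-ring assembly and [0.991555]): 0.797718 × 0.991555 = 0.7910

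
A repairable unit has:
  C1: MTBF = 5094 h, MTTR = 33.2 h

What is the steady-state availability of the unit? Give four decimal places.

0.9935

A(C1) = MTBF/(MTBF+MTTR) = 5094/(5094+33.2) = 0.9935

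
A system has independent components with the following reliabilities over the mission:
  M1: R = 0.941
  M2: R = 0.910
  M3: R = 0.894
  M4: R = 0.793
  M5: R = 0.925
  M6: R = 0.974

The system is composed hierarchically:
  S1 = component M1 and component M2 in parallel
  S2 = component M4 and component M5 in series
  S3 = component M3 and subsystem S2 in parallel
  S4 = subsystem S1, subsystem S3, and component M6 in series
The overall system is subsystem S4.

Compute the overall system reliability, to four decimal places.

0.9415

Parallel (M1 and M2): 1 − (1 − 0.941000)(1 − 0.910000) = 0.994690
Series (M4 and M5): 0.793000 × 0.925000 = 0.733525
Parallel (M3 and [0.733525]): 1 − (1 − 0.894000)(1 − 0.733525) = 0.971754
Series ([0.994690], [0.971754], and M6): 0.994690 × 0.971754 × 0.974000 = 0.9415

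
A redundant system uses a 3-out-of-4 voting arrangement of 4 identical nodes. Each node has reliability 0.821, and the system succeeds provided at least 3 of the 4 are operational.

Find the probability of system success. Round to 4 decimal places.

0.8506

R = Σ_{i=3}^{4} C(4,i) p^i (1−p)^{4−i} with p = 0.821
C(4,3)·0.821^3·0.179^1 = 0.396226
C(4,4)·0.821^4·0.179^0 = 0.454331
Sum = 0.8506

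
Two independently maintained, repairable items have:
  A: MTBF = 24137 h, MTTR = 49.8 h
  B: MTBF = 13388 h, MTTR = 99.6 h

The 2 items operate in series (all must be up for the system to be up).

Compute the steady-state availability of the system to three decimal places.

0.991

A(A) = MTBF/(MTBF+MTTR) = 24137/(24137+49.8) = 0.997941
A(B) = MTBF/(MTBF+MTTR) = 13388/(13388+99.6) = 0.992615
Series availability: 0.997941 × 0.992615 = 0.991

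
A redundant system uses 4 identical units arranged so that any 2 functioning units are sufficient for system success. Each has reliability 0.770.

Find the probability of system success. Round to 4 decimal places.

R = Σ_{i=2}^{4} C(4,i) p^i (1−p)^{4−i} with p = 0.770
C(4,2)·0.770^2·0.230^2 = 0.188186
C(4,3)·0.770^3·0.230^1 = 0.420010
C(4,4)·0.770^4·0.230^0 = 0.351530
Sum = 0.9597

0.9597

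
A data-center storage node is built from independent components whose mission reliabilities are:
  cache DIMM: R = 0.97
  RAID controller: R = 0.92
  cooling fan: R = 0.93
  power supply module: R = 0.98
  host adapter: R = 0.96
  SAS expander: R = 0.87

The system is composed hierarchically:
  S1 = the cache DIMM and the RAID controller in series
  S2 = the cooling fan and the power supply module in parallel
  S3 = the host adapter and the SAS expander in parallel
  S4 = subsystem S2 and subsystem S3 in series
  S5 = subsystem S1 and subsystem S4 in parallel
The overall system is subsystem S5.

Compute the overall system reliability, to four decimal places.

0.9993

Series (cache DIMM and RAID controller): 0.970000 × 0.920000 = 0.892400
Parallel (cooling fan and power supply module): 1 − (1 − 0.930000)(1 − 0.980000) = 0.998600
Parallel (host adapter and SAS expander): 1 − (1 − 0.960000)(1 − 0.870000) = 0.994800
Series ([0.998600] and [0.994800]): 0.998600 × 0.994800 = 0.993407
Parallel ([0.892400] and [0.993407]): 1 − (1 − 0.892400)(1 − 0.993407) = 0.9993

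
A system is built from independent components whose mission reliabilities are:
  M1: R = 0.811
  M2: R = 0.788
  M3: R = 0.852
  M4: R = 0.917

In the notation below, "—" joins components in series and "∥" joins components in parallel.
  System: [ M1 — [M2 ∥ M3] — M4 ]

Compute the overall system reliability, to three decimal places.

0.720

Parallel (M2 and M3): 1 − (1 − 0.78800)(1 − 0.85200) = 0.96862
Series (M1, [0.96862], and M4): 0.81100 × 0.96862 × 0.91700 = 0.720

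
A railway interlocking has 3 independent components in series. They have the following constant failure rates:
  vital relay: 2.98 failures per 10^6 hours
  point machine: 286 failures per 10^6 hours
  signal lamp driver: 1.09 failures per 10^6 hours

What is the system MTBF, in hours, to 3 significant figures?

3450

Series of exponential components: λ_sys = Σ λ_i
λ_sys = 0.00000298 + 0.000286 + 0.00000109 = 2.9007e-04 /h
MTBF = 1 / λ_sys = 3450 h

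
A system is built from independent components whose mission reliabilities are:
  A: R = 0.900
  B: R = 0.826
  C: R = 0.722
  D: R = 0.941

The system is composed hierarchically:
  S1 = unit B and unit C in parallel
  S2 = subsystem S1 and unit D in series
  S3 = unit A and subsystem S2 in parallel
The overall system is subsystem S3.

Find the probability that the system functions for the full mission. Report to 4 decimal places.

Parallel (B and C): 1 − (1 − 0.826000)(1 − 0.722000) = 0.951628
Series ([0.951628] and D): 0.951628 × 0.941000 = 0.895482
Parallel (A and [0.895482]): 1 − (1 − 0.900000)(1 − 0.895482) = 0.9895

0.9895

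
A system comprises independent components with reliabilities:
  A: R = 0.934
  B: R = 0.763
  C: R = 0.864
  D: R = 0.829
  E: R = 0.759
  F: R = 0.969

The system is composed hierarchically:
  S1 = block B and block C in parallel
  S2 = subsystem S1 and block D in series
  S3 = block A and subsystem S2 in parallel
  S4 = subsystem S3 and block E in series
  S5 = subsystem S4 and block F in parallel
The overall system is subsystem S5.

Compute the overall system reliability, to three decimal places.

Parallel (B and C): 1 − (1 − 0.76300)(1 − 0.86400) = 0.96777
Series ([0.96777] and D): 0.96777 × 0.82900 = 0.80228
Parallel (A and [0.80228]): 1 − (1 − 0.93400)(1 − 0.80228) = 0.98695
Series ([0.98695] and E): 0.98695 × 0.75900 = 0.74910
Parallel ([0.74910] and F): 1 − (1 − 0.74910)(1 − 0.96900) = 0.992

0.992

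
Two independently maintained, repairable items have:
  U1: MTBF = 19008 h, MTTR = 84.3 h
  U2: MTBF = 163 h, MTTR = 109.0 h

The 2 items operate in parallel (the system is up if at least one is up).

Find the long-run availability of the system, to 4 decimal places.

0.9982

A(U1) = MTBF/(MTBF+MTTR) = 19008/(19008+84.3) = 0.995585
A(U2) = MTBF/(MTBF+MTTR) = 163/(163+109.0) = 0.599265
Parallel availability: 1 − (1 − 0.995585)(1 − 0.599265) = 0.9982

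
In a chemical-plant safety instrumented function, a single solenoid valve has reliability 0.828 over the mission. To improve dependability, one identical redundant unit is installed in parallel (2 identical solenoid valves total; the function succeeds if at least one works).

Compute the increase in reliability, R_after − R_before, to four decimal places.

0.1424

R_before = 0.828
R_after = 1 − (1 − 0.828)^2 = 0.9704
ΔR = 0.9704 − 0.828 = 0.1424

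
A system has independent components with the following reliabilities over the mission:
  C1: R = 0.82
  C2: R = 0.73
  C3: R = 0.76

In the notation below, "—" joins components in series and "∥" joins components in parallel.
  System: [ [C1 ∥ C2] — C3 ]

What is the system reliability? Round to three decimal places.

Parallel (C1 and C2): 1 − (1 − 0.82000)(1 − 0.73000) = 0.95140
Series ([0.95140] and C3): 0.95140 × 0.76000 = 0.723

0.723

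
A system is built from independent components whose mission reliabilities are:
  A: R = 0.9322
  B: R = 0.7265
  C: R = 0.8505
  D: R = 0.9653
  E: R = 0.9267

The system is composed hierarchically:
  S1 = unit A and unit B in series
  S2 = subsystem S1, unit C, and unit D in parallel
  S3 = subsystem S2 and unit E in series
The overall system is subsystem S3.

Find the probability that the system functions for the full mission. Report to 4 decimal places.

0.9251

Series (A and B): 0.932200 × 0.726500 = 0.677243
Parallel ([0.677243], C, and D): 1 − (1 − 0.677243)(1 − 0.850500)(1 − 0.965300) = 0.998326
Series ([0.998326] and E): 0.998326 × 0.926700 = 0.9251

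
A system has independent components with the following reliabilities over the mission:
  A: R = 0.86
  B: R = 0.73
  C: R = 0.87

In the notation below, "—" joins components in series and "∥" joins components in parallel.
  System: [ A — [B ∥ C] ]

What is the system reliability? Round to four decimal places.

0.8298

Parallel (B and C): 1 − (1 − 0.730000)(1 − 0.870000) = 0.964900
Series (A and [0.964900]): 0.860000 × 0.964900 = 0.8298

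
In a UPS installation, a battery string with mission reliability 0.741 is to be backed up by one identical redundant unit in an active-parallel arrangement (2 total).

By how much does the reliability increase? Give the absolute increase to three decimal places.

0.192

R_before = 0.741
R_after = 1 − (1 − 0.741)^2 = 0.933
ΔR = 0.933 − 0.741 = 0.192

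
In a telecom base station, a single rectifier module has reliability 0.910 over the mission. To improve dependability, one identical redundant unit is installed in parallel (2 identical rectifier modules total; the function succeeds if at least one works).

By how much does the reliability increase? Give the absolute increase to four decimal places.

0.0819

R_before = 0.910
R_after = 1 − (1 − 0.910)^2 = 0.9919
ΔR = 0.9919 − 0.910 = 0.0819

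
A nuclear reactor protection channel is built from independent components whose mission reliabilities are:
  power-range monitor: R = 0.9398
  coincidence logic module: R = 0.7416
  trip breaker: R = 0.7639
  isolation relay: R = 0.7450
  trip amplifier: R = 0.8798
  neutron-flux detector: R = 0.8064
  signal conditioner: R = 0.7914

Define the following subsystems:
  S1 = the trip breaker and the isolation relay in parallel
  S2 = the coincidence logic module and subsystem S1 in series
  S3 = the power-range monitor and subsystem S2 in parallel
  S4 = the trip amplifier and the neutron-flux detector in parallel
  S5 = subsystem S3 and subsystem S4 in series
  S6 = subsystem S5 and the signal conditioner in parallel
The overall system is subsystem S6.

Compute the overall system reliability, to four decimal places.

0.9914

Parallel (trip breaker and isolation relay): 1 − (1 − 0.763900)(1 − 0.745000) = 0.939795
Series (coincidence logic module and [0.939795]): 0.741600 × 0.939795 = 0.696952
Parallel (power-range monitor and [0.696952]): 1 − (1 − 0.939800)(1 − 0.696952) = 0.981757
Parallel (trip amplifier and neutron-flux detector): 1 − (1 − 0.879800)(1 − 0.806400) = 0.976729
Series ([0.981757] and [0.976729]): 0.981757 × 0.976729 = 0.958911
Parallel ([0.958911] and signal conditioner): 1 − (1 − 0.958911)(1 − 0.791400) = 0.9914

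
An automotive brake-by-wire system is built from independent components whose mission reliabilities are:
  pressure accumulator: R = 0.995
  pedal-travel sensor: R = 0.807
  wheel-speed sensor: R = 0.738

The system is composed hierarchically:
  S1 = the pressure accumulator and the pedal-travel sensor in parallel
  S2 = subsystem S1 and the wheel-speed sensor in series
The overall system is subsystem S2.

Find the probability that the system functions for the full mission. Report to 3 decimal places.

Parallel (pressure accumulator and pedal-travel sensor): 1 − (1 − 0.99500)(1 − 0.80700) = 0.99904
Series ([0.99904] and wheel-speed sensor): 0.99904 × 0.73800 = 0.737

0.737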